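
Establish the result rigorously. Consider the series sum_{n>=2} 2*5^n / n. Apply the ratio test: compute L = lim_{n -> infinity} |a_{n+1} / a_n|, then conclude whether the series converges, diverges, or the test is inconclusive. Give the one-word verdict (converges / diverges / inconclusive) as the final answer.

Let a_n denote the general term. Form the ratio a_{n+1}/a_n and simplify:
a_{n+1}/a_n = 5*n/(n + 1)
Take the limit as n -> infinity: L = 5.
Since L = 5 > 1 (or L = infinity), the ratio test implies the series diverges.

diverges


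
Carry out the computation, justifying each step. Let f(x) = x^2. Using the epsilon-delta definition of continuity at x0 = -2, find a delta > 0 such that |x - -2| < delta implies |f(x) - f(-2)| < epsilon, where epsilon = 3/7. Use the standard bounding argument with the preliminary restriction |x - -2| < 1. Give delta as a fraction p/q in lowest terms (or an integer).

Factor: |x^2 - (-2)^2| = |x - -2| * |x + -2|.
Impose |x - -2| < 1 first. Then |x + -2| = |(x - -2) + 2*(-2)| <= |x - -2| + 2*|-2| < 1 + 4 = 5.
So |x^2 - (-2)^2| < delta * 5.
We need delta * 5 <= 3/7, i.e. delta <= 3/7/5 = 3/35.
Since 3/35 < 1, this is tighter than 1; take delta = 3/35.
So delta = 3/35 works.

3/35


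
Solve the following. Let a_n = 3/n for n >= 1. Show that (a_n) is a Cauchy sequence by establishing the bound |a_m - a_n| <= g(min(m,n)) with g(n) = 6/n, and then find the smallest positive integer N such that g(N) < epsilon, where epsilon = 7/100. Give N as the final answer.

For any m, n >= 1, by the triangle inequality:
|a_m - a_n| = |3/m - 3/n| <= 3*1/m + 3*1/n <= 6/min(m,n).
So g(n) = 6/n bounds the Cauchy difference. Since g(n) -> 0, (a_n) is Cauchy.
Now solve g(N) < 7/100: 6/N < 7/100 <=> N > 6 / (7/100) = 600/7.
The smallest integer strictly greater than 600/7 is N = 86.
Check: g(86) = 6/86 = 3/43 < 7/100; g(85) = 6/85 >= 7/100. So N = 86.

86


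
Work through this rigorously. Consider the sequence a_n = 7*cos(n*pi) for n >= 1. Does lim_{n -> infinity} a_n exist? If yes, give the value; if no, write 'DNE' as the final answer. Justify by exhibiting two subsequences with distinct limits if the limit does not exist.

Examine the behaviour of a_n along subsequences.
cos(n*pi) = (-1)^n, so a_n = 7*(-1)^n. a_{2k} = 7 -> 7. a_{2k+1} = -7 -> -7.
Since these two subsequential limits are 7 and -7, distinct, the full sequence cannot converge (a convergent sequence has all subsequences tending to the same limit). So lim a_n does not exist.

DNE


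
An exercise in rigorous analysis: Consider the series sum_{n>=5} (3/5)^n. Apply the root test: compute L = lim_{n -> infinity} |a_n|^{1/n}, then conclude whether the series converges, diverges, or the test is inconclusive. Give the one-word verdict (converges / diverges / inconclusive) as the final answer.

Let a_n denote the general term. Form |a_n|^(1/n) and simplify:
|a_n|^(1/n) = 3/5
Take the limit as n -> infinity: L = 3/5.
Since L = 3/5 < 1, the root test implies convergence.

converges


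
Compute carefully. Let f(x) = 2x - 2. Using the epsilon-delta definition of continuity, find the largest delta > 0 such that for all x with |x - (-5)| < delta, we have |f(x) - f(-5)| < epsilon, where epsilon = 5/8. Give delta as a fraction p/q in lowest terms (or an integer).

We compute f(-5) = 2*(-5) - 2 = -12.
|f(x) - f(-5)| = |2x - 2 - (-12)| = |2(x - (-5))| = 2|x - (-5)|.
We need 2|x - (-5)| < 5/8, i.e. |x - (-5)| < 5/8 / 2 = 5/16.
So any delta <= 5/16 works. Conversely, if delta > 5/16, then x = -5 + 5/16 satisfies |x - (-5)| = 5/16 < delta but |f(x) - f(-5)| = 2 * 5/16 = 5/8, which is not < 5/8; so no larger delta works.
Hence the largest such delta is 5/16.

5/16


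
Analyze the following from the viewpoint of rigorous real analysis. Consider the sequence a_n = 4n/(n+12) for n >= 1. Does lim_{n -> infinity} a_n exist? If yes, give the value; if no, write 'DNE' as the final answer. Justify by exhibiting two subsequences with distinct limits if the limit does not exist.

Examine the behaviour of a_n along subsequences.
Even-n subsequence a_{2k} = 4(2k)/(2k+12) -> 4. Odd-n subsequence a_{2k+1} = 4(2k+1)/(2k+13) -> 4. Both tend to 4, which suggests the limit is 4; verify directly.
|a_n - 4| = |4n - 4(n+12)| / (n+12) = 48/(n+12) < 48/n for every n >= 1.
Given epsilon > 0, choose a positive integer N > 48/epsilon. Then for all n >= N, |a_n - 4| < 48/n <= 48/N < epsilon.
So by the definition of the limit, lim a_n exists and equals 4.

4


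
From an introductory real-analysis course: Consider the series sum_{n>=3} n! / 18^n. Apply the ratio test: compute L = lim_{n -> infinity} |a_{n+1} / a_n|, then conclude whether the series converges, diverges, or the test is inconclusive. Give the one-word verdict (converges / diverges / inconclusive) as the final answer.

Let a_n denote the general term. Form the ratio a_{n+1}/a_n and simplify:
a_{n+1}/a_n = n/18 + 1/18
Take the limit as n -> infinity: L = infinity.
Since L = infinity > 1 (or L = infinity), the ratio test implies the series diverges.

diverges


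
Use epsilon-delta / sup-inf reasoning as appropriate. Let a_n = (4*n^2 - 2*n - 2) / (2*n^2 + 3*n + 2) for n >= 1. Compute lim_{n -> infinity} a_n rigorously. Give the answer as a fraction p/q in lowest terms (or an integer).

Divide numerator and denominator by n^2, the highest power:
numerator / n^2 = 4 - 2/n - 2/n^2
denominator / n^2 = 2 + 3/n + 2/n^2
As n -> infinity, all terms of the form c/n^k (k >= 1) tend to 0.
So numerator / n^2 -> 4 and denominator / n^2 -> 2.
Therefore lim a_n = 2.

2


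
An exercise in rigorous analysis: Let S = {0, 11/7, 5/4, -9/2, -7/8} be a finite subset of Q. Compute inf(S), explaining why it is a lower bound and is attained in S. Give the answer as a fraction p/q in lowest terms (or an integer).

S is finite, so inf(S) = min(S).
Sorted increasing:
-9/2, -7/8, 0, 5/4, 11/7
The extremum is -9/2.
For every x in S, x >= -9/2. And -9/2 is in S, so it is attained.
Therefore inf(S) = -9/2.

-9/2


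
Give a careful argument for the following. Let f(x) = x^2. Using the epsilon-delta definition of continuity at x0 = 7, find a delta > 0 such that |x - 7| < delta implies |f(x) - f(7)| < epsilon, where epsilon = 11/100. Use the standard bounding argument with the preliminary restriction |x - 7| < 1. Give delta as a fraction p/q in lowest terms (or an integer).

Factor: |x^2 - (7)^2| = |x - 7| * |x + 7|.
Impose |x - 7| < 1 first. Then |x + 7| = |(x - 7) + 2*(7)| <= |x - 7| + 2*|7| < 1 + 14 = 15.
So |x^2 - (7)^2| < delta * 15.
We need delta * 15 <= 11/100, i.e. delta <= 11/100/15 = 11/1500.
Since 11/1500 < 1, this is tighter than 1; take delta = 11/1500.
So delta = 11/1500 works.

11/1500


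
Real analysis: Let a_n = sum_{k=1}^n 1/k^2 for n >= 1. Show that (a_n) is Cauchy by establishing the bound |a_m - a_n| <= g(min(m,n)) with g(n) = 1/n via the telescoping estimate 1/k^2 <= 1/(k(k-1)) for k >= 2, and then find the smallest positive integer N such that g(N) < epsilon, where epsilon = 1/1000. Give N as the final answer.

For m > n >= 1: |a_m - a_n| = sum_{k=n+1}^m 1/k^2.
Use 1/k^2 <= 1/(k(k-1)) = 1/(k-1) - 1/k for k >= 2:
sum_{k=n+1}^m 1/k^2 <= sum_{k=n+1}^m (1/(k-1) - 1/k) = 1/n - 1/m <= 1/n.
By symmetry the same bound holds with n,m swapped, so |a_m - a_n| <= 1/min(m,n) = g(min(m,n)). Since g(n) -> 0, (a_n) is Cauchy.
Now solve g(N) < 1/1000: 1/N < 1/1000 <=> N > 1/(1/1000) = 1000.
The smallest integer strictly greater than 1000 is N = 1001.
Check: g(1001) = 1/1001 < 1/1000; g(1000) = 1/1000 >= 1/1000. So N = 1001.

1001


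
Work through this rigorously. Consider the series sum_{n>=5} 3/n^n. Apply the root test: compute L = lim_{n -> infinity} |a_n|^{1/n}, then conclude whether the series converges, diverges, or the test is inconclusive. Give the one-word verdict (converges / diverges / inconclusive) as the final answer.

Let a_n denote the general term. Form |a_n|^(1/n) and simplify:
|a_n|^(1/n) = 3^(1/n)/n
Take the limit as n -> infinity: L = 0.
Since L = 0 < 1, the root test implies convergence.

converges


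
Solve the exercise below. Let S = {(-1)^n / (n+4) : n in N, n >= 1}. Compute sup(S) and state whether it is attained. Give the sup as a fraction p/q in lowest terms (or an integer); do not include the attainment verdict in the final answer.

Analysis:
- Values: -1/5, 1/6, -1/7, 1/8, -1/9, ...
- Positive terms (even n): 1/(2+4), 1/(4+4), ... decreasing -> max = 1/6 (n=2).
- Negative terms (odd n): -1/(1+4), -1/(3+4), ... increasing -> min = -1/5 (n=1).
- So sup = 1/6 (attained at n=2); inf = -1/5 (attained at n=1).
Conclusion: sup(S) = 1/6, attained in S.

1/6


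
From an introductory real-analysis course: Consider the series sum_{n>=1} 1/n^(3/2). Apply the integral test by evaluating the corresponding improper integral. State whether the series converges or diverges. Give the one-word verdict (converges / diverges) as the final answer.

Let f(x) = x^(-3/2). Then f is positive, continuous, and decreasing on [1, infinity), so the integral test applies.
Compute the improper integral int_{1}^infinity f(x) dx:
  antiderivative F(x) = -2/sqrt(x).
  As x -> infinity, F(x) -> 0 (since p = 3/2 > 1).
  So int = F(infinity) - F(1) = 0 - (-2) = 2.
  Finite, so by the integral test, the series converges.

converges


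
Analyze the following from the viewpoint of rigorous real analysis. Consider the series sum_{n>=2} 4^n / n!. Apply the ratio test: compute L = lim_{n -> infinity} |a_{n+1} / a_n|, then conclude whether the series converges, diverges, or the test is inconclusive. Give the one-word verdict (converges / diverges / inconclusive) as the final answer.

Let a_n denote the general term. Form the ratio a_{n+1}/a_n and simplify:
a_{n+1}/a_n = 4/(n + 1)
Take the limit as n -> infinity: L = 0.
Since L = 0 < 1, the ratio test implies the series converges.

converges


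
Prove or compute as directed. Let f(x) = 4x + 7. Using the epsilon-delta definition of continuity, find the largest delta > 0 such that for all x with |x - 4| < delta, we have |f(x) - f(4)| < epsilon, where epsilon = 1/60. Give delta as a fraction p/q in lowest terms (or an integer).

We compute f(4) = 4*(4) + 7 = 23.
|f(x) - f(4)| = |4x + 7 - (23)| = |4(x - 4)| = 4|x - 4|.
We need 4|x - 4| < 1/60, i.e. |x - 4| < 1/60 / 4 = 1/240.
So any delta <= 1/240 works. Conversely, if delta > 1/240, then x = 4 + 1/240 satisfies |x - 4| = 1/240 < delta but |f(x) - f(4)| = 4 * 1/240 = 1/60, which is not < 1/60; so no larger delta works.
Hence the largest such delta is 1/240.

1/240


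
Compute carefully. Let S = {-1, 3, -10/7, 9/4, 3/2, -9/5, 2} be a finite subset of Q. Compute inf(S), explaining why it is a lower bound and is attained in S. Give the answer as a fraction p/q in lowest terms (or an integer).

S is finite, so inf(S) = min(S).
Sorted increasing:
-9/5, -10/7, -1, 3/2, 2, 9/4, 3
The extremum is -9/5.
For every x in S, x >= -9/5. And -9/5 is in S, so it is attained.
Therefore inf(S) = -9/5.

-9/5


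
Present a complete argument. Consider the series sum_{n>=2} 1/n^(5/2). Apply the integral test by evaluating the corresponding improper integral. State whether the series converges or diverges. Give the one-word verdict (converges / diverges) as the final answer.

Let f(x) = x^(-5/2). Then f is positive, continuous, and decreasing on [2, infinity), so the integral test applies.
Compute the improper integral int_{2}^infinity f(x) dx:
  antiderivative F(x) = -2/(3*x^(3/2)).
  As x -> infinity, F(x) -> 0 (since p = 5/2 > 1).
  So int = F(infinity) - F(2) = 0 - (-sqrt(2)/6) = sqrt(2)/6.
  Finite, so by the integral test, the series converges.

converges


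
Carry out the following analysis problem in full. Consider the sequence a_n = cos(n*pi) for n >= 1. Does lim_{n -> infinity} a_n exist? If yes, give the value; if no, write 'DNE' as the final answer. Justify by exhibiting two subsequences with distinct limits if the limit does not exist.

Examine the behaviour of a_n along subsequences.
cos(n*pi) = (-1)^n, so a_n = (-1)^n. a_{2k} = 1 -> 1. a_{2k+1} = -1 -> -1.
Since these two subsequential limits are 1 and -1, distinct, the full sequence cannot converge (a convergent sequence has all subsequences tending to the same limit). So lim a_n does not exist.

DNE


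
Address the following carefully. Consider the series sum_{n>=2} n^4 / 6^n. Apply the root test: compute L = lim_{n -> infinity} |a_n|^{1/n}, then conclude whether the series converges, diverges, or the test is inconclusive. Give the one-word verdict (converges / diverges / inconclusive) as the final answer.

Let a_n denote the general term. Form |a_n|^(1/n) and simplify:
|a_n|^(1/n) = n^(4/n)/6
Take the limit as n -> infinity: L = 1/6.
Since L = 1/6 < 1, the root test implies convergence.

converges


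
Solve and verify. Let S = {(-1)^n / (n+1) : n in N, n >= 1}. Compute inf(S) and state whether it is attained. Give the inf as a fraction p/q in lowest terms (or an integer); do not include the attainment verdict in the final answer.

Analysis:
- Values: -1/2, 1/3, -1/4, 1/5, -1/6, ...
- Positive terms (even n): 1/(2+1), 1/(4+1), ... decreasing -> max = 1/3 (n=2).
- Negative terms (odd n): -1/(1+1), -1/(3+1), ... increasing -> min = -1/2 (n=1).
- So sup = 1/3 (attained at n=2); inf = -1/2 (attained at n=1).
Conclusion: inf(S) = -1/2, attained in S.

-1/2


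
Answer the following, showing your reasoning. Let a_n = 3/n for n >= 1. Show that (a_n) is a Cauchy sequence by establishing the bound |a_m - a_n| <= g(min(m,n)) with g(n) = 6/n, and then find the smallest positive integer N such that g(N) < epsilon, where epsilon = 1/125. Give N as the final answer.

For any m, n >= 1, by the triangle inequality:
|a_m - a_n| = |3/m - 3/n| <= 3*1/m + 3*1/n <= 6/min(m,n).
So g(n) = 6/n bounds the Cauchy difference. Since g(n) -> 0, (a_n) is Cauchy.
Now solve g(N) < 1/125: 6/N < 1/125 <=> N > 6 / (1/125) = 750.
The smallest integer strictly greater than 750 is N = 751.
Check: g(751) = 6/751 = 6/751 < 1/125; g(750) = 1/125 >= 1/125. So N = 751.

751


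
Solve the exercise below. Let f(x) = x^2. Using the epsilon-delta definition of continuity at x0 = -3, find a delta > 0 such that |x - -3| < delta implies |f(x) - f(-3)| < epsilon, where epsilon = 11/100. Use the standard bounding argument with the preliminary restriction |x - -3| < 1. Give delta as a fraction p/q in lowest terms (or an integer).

Factor: |x^2 - (-3)^2| = |x - -3| * |x + -3|.
Impose |x - -3| < 1 first. Then |x + -3| = |(x - -3) + 2*(-3)| <= |x - -3| + 2*|-3| < 1 + 6 = 7.
So |x^2 - (-3)^2| < delta * 7.
We need delta * 7 <= 11/100, i.e. delta <= 11/100/7 = 11/700.
Since 11/700 < 1, this is tighter than 1; take delta = 11/700.
So delta = 11/700 works.

11/700


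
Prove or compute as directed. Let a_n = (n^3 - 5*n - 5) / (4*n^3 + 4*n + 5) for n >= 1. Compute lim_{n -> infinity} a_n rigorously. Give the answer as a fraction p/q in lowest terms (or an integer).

Divide numerator and denominator by n^3, the highest power:
numerator / n^3 = 1 - 5/n^2 - 5/n^3
denominator / n^3 = 4 + 4/n^2 + 5/n^3
As n -> infinity, all terms of the form c/n^k (k >= 1) tend to 0.
So numerator / n^3 -> 1 and denominator / n^3 -> 4.
Therefore lim a_n = 1/4.

1/4


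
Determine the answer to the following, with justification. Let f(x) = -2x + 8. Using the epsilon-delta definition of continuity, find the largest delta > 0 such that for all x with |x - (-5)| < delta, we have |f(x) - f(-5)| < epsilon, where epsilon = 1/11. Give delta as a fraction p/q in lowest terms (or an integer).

We compute f(-5) = -2*(-5) + 8 = 18.
|f(x) - f(-5)| = |-2x + 8 - (18)| = |-2(x - (-5))| = 2|x - (-5)|.
We need 2|x - (-5)| < 1/11, i.e. |x - (-5)| < 1/11 / 2 = 1/22.
So any delta <= 1/22 works. Conversely, if delta > 1/22, then x = -5 + 1/22 satisfies |x - (-5)| = 1/22 < delta but |f(x) - f(-5)| = 2 * 1/22 = 1/11, which is not < 1/11; so no larger delta works.
Hence the largest such delta is 1/22.

1/22


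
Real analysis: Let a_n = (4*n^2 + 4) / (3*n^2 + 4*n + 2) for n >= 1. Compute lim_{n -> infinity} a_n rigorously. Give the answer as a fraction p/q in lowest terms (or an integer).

Divide numerator and denominator by n^2, the highest power:
numerator / n^2 = 4 + 4/n^2
denominator / n^2 = 3 + 4/n + 2/n^2
As n -> infinity, all terms of the form c/n^k (k >= 1) tend to 0.
So numerator / n^2 -> 4 and denominator / n^2 -> 3.
Therefore lim a_n = 4/3.

4/3


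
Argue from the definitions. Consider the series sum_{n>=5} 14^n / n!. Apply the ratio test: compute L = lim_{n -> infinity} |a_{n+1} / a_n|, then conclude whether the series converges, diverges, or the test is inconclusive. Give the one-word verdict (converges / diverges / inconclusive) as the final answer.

Let a_n denote the general term. Form the ratio a_{n+1}/a_n and simplify:
a_{n+1}/a_n = 14/(n + 1)
Take the limit as n -> infinity: L = 0.
Since L = 0 < 1, the ratio test implies the series converges.

converges


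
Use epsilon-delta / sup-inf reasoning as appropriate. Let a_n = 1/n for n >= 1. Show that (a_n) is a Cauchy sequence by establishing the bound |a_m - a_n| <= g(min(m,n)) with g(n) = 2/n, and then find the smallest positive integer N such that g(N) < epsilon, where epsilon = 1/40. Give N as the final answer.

For any m, n >= 1, by the triangle inequality:
|a_m - a_n| = |1/m - 1/n| <= 1/m + 1/n <= 2/min(m,n).
So g(n) = 2/n bounds the Cauchy difference. Since g(n) -> 0, (a_n) is Cauchy.
Now solve g(N) < 1/40: 2/N < 1/40 <=> N > 2 / (1/40) = 80.
The smallest integer strictly greater than 80 is N = 81.
Check: g(81) = 2/81 = 2/81 < 1/40; g(80) = 1/40 >= 1/40. So N = 81.

81


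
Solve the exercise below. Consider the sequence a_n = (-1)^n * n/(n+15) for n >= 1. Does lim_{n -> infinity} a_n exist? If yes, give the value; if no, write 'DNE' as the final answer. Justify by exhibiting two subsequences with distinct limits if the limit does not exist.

Examine the behaviour of a_n along subsequences.
a_{2k} = 2k/(2k+15) -> 1. a_{2k+1} = -(2k+1)/(2k+16) -> -1.
Since these two subsequential limits are 1 and -1, distinct, the full sequence cannot converge (a convergent sequence has all subsequences tending to the same limit). So lim a_n does not exist.

DNE


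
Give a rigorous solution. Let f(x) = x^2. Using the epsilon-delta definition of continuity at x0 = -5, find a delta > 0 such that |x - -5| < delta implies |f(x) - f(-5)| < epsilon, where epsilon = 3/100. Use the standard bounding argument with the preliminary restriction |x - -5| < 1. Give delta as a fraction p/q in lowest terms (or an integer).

Factor: |x^2 - (-5)^2| = |x - -5| * |x + -5|.
Impose |x - -5| < 1 first. Then |x + -5| = |(x - -5) + 2*(-5)| <= |x - -5| + 2*|-5| < 1 + 10 = 11.
So |x^2 - (-5)^2| < delta * 11.
We need delta * 11 <= 3/100, i.e. delta <= 3/100/11 = 3/1100.
Since 3/1100 < 1, this is tighter than 1; take delta = 3/1100.
So delta = 3/1100 works.

3/1100


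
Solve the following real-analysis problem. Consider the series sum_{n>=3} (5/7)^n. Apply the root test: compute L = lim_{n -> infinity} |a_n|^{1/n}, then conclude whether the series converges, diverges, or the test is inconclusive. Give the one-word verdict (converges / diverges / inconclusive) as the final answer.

Let a_n denote the general term. Form |a_n|^(1/n) and simplify:
|a_n|^(1/n) = 5/7
Take the limit as n -> infinity: L = 5/7.
Since L = 5/7 < 1, the root test implies convergence.

converges


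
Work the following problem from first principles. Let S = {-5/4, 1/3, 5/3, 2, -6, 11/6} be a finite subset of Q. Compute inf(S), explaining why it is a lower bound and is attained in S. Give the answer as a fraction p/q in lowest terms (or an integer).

S is finite, so inf(S) = min(S).
Sorted increasing:
-6, -5/4, 1/3, 5/3, 11/6, 2
The extremum is -6.
For every x in S, x >= -6. And -6 is in S, so it is attained.
Therefore inf(S) = -6.

-6


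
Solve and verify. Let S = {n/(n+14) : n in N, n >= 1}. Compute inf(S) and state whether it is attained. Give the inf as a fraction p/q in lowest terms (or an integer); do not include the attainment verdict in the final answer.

Analysis:
- Values: 1/15, 1/8, 3/17, 2/9, ... strictly increasing.
- Minimum is 1/15 (n=1); inf = 1/15 (attained).
- n/(n+14) = 1 - 14/(n+14) -> 1 from below as n -> infinity, and never equals 1.
- So sup = 1 (not attained).
Conclusion: inf(S) = 1/15, attained in S.

1/15


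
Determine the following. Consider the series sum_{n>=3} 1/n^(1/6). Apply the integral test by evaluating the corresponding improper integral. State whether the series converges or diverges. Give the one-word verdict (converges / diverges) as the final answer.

Let f(x) = x^(-1/6). Then f is positive, continuous, and decreasing on [3, infinity), so the integral test applies.
Compute the improper integral int_{3}^infinity f(x) dx:
  antiderivative F(x) = 6*x^(5/6)/5.
  As x -> infinity, F(x) -> infinity (since p = 1/6 < 1).
  So the integral diverges. By the integral test, the series diverges.

diverges


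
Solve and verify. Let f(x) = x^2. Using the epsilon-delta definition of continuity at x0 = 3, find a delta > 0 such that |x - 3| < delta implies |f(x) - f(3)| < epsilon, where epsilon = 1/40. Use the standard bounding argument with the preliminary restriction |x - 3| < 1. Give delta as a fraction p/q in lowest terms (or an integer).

Factor: |x^2 - (3)^2| = |x - 3| * |x + 3|.
Impose |x - 3| < 1 first. Then |x + 3| = |(x - 3) + 2*(3)| <= |x - 3| + 2*|3| < 1 + 6 = 7.
So |x^2 - (3)^2| < delta * 7.
We need delta * 7 <= 1/40, i.e. delta <= 1/40/7 = 1/280.
Since 1/280 < 1, this is tighter than 1; take delta = 1/280.
So delta = 1/280 works.

1/280


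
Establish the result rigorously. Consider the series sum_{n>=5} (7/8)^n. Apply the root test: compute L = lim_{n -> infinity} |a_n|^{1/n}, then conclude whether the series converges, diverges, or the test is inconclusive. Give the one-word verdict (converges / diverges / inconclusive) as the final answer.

Let a_n denote the general term. Form |a_n|^(1/n) and simplify:
|a_n|^(1/n) = 7/8
Take the limit as n -> infinity: L = 7/8.
Since L = 7/8 < 1, the root test implies convergence.

converges


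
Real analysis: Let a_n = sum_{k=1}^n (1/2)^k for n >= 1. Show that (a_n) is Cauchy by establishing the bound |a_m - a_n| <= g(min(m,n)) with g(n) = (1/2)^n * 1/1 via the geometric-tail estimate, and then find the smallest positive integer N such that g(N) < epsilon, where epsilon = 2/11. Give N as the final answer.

For m > n >= 1: |a_m - a_n| = sum_{k=n+1}^m (1/2)^k < sum_{k=n+1}^infinity (1/2)^k = (1/2)^(n+1) / (1 - 1/2) = (1/2)^n * (1/2) * (2/1) = (1/2)^n * 1/1.
So g(n) = (1/2)^n / 1. Since g(n) -> 0, (a_n) is Cauchy.
Now solve g(N) < 2/11: (1/2)^N / 1 < 2/11 <=> 2^N > 1 / (1 * 2/11) = 11/2.
Check powers of 2: 2^2 = 4 <= 11/2, 2^3 = 8 > 11/2.
So the smallest such N is 3. Check: g(3) = 1/(1 * 8) = 1/8 < 2/11.

3


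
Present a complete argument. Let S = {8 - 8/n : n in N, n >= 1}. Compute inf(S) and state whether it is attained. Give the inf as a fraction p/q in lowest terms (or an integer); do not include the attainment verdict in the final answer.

Analysis:
- Values: 0, 4, 16/3, 6, ... strictly increasing.
- Minimum is 0 (n=1); inf = 0 (attained).
- 8 - 8/n -> 8 from below; sup = 8, not attained.
Conclusion: inf(S) = 0, attained in S.

0


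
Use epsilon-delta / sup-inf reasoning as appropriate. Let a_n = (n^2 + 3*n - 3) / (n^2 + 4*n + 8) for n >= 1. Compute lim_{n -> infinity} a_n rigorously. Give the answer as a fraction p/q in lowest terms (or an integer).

Divide numerator and denominator by n^2, the highest power:
numerator / n^2 = 1 + 3/n - 3/n^2
denominator / n^2 = 1 + 4/n + 8/n^2
As n -> infinity, all terms of the form c/n^k (k >= 1) tend to 0.
So numerator / n^2 -> 1 and denominator / n^2 -> 1.
Therefore lim a_n = 1.

1


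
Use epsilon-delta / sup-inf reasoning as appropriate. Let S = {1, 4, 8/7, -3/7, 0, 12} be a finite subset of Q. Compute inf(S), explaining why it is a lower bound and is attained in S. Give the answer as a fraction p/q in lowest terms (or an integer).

S is finite, so inf(S) = min(S).
Sorted increasing:
-3/7, 0, 1, 8/7, 4, 12
The extremum is -3/7.
For every x in S, x >= -3/7. And -3/7 is in S, so it is attained.
Therefore inf(S) = -3/7.

-3/7


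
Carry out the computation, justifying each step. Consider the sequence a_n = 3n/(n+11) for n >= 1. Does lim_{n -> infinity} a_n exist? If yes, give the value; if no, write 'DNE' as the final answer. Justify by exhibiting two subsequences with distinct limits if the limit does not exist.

Examine the behaviour of a_n along subsequences.
Even-n subsequence a_{2k} = 3(2k)/(2k+11) -> 3. Odd-n subsequence a_{2k+1} = 3(2k+1)/(2k+12) -> 3. Both tend to 3, which suggests the limit is 3; verify directly.
|a_n - 3| = |3n - 3(n+11)| / (n+11) = 33/(n+11) < 33/n for every n >= 1.
Given epsilon > 0, choose a positive integer N > 33/epsilon. Then for all n >= N, |a_n - 3| < 33/n <= 33/N < epsilon.
So by the definition of the limit, lim a_n exists and equals 3.

3


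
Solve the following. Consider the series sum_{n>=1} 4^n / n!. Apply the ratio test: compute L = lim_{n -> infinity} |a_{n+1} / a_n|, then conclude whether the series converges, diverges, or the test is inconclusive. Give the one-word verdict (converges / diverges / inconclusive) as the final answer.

Let a_n denote the general term. Form the ratio a_{n+1}/a_n and simplify:
a_{n+1}/a_n = 4/(n + 1)
Take the limit as n -> infinity: L = 0.
Since L = 0 < 1, the ratio test implies the series converges.

converges


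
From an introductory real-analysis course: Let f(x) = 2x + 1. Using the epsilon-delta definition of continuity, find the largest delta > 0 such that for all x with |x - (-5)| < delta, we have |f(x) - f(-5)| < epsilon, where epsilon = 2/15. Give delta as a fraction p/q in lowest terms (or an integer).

We compute f(-5) = 2*(-5) + 1 = -9.
|f(x) - f(-5)| = |2x + 1 - (-9)| = |2(x - (-5))| = 2|x - (-5)|.
We need 2|x - (-5)| < 2/15, i.e. |x - (-5)| < 2/15 / 2 = 1/15.
So any delta <= 1/15 works. Conversely, if delta > 1/15, then x = -5 + 1/15 satisfies |x - (-5)| = 1/15 < delta but |f(x) - f(-5)| = 2 * 1/15 = 2/15, which is not < 2/15; so no larger delta works.
Hence the largest such delta is 1/15.

1/15


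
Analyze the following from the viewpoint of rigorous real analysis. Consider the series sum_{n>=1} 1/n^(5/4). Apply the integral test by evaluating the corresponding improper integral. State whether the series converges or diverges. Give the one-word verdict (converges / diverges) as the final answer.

Let f(x) = x^(-5/4). Then f is positive, continuous, and decreasing on [1, infinity), so the integral test applies.
Compute the improper integral int_{1}^infinity f(x) dx:
  antiderivative F(x) = -4/x^(1/4).
  As x -> infinity, F(x) -> 0 (since p = 5/4 > 1).
  So int = F(infinity) - F(1) = 0 - (-4) = 4.
  Finite, so by the integral test, the series converges.

converges


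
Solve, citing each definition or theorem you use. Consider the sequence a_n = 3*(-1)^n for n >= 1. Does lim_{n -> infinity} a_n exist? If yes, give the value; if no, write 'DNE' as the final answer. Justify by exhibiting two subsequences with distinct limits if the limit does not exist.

Examine the behaviour of a_n along subsequences.
Even-n subsequence a_{2k} = 3 -> 3. Odd-n subsequence a_{2k+1} = -3 -> -3.
Since these two subsequential limits are 3 and -3, distinct, the full sequence cannot converge (a convergent sequence has all subsequences tending to the same limit). So lim a_n does not exist.

DNE


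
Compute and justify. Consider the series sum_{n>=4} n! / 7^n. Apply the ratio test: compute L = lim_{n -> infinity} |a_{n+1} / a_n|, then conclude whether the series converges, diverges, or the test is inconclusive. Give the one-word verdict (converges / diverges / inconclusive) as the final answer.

Let a_n denote the general term. Form the ratio a_{n+1}/a_n and simplify:
a_{n+1}/a_n = n/7 + 1/7
Take the limit as n -> infinity: L = infinity.
Since L = infinity > 1 (or L = infinity), the ratio test implies the series diverges.

diverges


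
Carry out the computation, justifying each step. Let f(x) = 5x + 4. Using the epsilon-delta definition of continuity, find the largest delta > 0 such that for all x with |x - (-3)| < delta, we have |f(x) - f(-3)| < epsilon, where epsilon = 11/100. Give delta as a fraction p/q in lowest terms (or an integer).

We compute f(-3) = 5*(-3) + 4 = -11.
|f(x) - f(-3)| = |5x + 4 - (-11)| = |5(x - (-3))| = 5|x - (-3)|.
We need 5|x - (-3)| < 11/100, i.e. |x - (-3)| < 11/100 / 5 = 11/500.
So any delta <= 11/500 works. Conversely, if delta > 11/500, then x = -3 + 11/500 satisfies |x - (-3)| = 11/500 < delta but |f(x) - f(-3)| = 5 * 11/500 = 11/100, which is not < 11/100; so no larger delta works.
Hence the largest such delta is 11/500.

11/500


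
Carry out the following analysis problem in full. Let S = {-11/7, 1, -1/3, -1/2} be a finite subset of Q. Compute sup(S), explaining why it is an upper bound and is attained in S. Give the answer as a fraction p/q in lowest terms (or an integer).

S is finite, so sup(S) = max(S).
Sorted decreasing:
1, -1/3, -1/2, -11/7
The extremum is 1.
For every x in S, x <= 1. And 1 is in S, so it is attained.
Therefore sup(S) = 1.

1


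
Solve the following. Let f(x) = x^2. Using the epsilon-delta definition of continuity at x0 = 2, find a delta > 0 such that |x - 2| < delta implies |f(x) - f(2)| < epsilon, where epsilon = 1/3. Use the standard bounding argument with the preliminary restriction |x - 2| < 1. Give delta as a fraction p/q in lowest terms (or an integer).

Factor: |x^2 - (2)^2| = |x - 2| * |x + 2|.
Impose |x - 2| < 1 first. Then |x + 2| = |(x - 2) + 2*(2)| <= |x - 2| + 2*|2| < 1 + 4 = 5.
So |x^2 - (2)^2| < delta * 5.
We need delta * 5 <= 1/3, i.e. delta <= 1/3/5 = 1/15.
Since 1/15 < 1, this is tighter than 1; take delta = 1/15.
So delta = 1/15 works.

1/15


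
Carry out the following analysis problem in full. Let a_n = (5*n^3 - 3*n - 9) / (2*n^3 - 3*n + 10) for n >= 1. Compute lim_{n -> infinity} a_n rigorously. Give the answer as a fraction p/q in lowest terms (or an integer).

Divide numerator and denominator by n^3, the highest power:
numerator / n^3 = 5 - 3/n^2 - 9/n^3
denominator / n^3 = 2 - 3/n^2 + 10/n^3
As n -> infinity, all terms of the form c/n^k (k >= 1) tend to 0.
So numerator / n^3 -> 5 and denominator / n^3 -> 2.
Therefore lim a_n = 5/2.

5/2


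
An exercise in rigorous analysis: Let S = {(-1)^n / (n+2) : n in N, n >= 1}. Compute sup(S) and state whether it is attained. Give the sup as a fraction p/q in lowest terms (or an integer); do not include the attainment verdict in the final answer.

Analysis:
- Values: -1/3, 1/4, -1/5, 1/6, -1/7, ...
- Positive terms (even n): 1/(2+2), 1/(4+2), ... decreasing -> max = 1/4 (n=2).
- Negative terms (odd n): -1/(1+2), -1/(3+2), ... increasing -> min = -1/3 (n=1).
- So sup = 1/4 (attained at n=2); inf = -1/3 (attained at n=1).
Conclusion: sup(S) = 1/4, attained in S.

1/4


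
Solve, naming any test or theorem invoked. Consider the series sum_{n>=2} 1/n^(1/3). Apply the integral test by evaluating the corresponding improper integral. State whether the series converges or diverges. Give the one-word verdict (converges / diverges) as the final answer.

Let f(x) = x^(-1/3). Then f is positive, continuous, and decreasing on [2, infinity), so the integral test applies.
Compute the improper integral int_{2}^infinity f(x) dx:
  antiderivative F(x) = 3*x^(2/3)/2.
  As x -> infinity, F(x) -> infinity (since p = 1/3 < 1).
  So the integral diverges. By the integral test, the series diverges.

diverges


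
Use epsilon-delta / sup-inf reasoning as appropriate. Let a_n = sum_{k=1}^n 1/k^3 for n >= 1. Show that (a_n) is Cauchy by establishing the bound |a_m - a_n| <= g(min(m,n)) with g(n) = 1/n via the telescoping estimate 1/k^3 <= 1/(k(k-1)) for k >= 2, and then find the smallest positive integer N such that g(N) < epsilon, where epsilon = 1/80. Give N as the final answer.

For m > n >= 1: |a_m - a_n| = sum_{k=n+1}^m 1/k^3.
Use 1/k^3 <= 1/(k(k-1)) = 1/(k-1) - 1/k for k >= 2 (which holds since k^3 >= k^2 >= k(k-1) for k >= 2):
sum_{k=n+1}^m 1/k^3 <= sum_{k=n+1}^m (1/(k-1) - 1/k) = 1/n - 1/m <= 1/n.
By symmetry the same bound holds with n,m swapped, so |a_m - a_n| <= 1/min(m,n) = g(min(m,n)). Since g(n) -> 0, (a_n) is Cauchy.
Now solve g(N) < 1/80: 1/N < 1/80 <=> N > 1/(1/80) = 80.
The smallest integer strictly greater than 80 is N = 81.
Check: g(81) = 1/81 < 1/80; g(80) = 1/80 >= 1/80. So N = 81.

81


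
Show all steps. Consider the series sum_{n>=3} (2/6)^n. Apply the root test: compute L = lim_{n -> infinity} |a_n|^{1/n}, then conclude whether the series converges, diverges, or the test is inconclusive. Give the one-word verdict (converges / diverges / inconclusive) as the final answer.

Let a_n denote the general term. Form |a_n|^(1/n) and simplify:
|a_n|^(1/n) = 1/3
Take the limit as n -> infinity: L = 1/3.
Since L = 1/3 < 1, the root test implies convergence.

converges


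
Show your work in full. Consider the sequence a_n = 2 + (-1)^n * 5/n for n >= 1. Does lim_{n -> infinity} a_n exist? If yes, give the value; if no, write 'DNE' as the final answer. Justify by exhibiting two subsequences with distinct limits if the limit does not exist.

Examine the behaviour of a_n along subsequences.
Even-n subsequence a_{2k} = 2 + 5/(2k) -> 2. Odd-n subsequence a_{2k+1} = 2 - 5/(2k+1) -> 2. Both tend to 2, which suggests the limit is 2; verify directly.
|a_n - 2| = |(-1)^n * 5/n| = 5/n for every n >= 1.
Given epsilon > 0, choose a positive integer N > 5/epsilon. Then for all n >= N, |a_n - 2| = 5/n <= 5/N < epsilon.
So by the definition of the limit, lim a_n exists and equals 2.

2


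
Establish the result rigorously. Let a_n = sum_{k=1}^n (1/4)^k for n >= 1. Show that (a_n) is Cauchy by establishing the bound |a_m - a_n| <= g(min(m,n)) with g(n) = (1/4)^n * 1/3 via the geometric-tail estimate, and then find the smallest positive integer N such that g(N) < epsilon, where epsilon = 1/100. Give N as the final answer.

For m > n >= 1: |a_m - a_n| = sum_{k=n+1}^m (1/4)^k < sum_{k=n+1}^infinity (1/4)^k = (1/4)^(n+1) / (1 - 1/4) = (1/4)^n * (1/4) * (4/3) = (1/4)^n * 1/3.
So g(n) = (1/4)^n / 3. Since g(n) -> 0, (a_n) is Cauchy.
Now solve g(N) < 1/100: (1/4)^N / 3 < 1/100 <=> 4^N > 1 / (3 * 1/100) = 100/3.
Check powers of 4: 4^2 = 16 <= 100/3, 4^3 = 64 > 100/3.
So the smallest such N is 3. Check: g(3) = 1/(3 * 64) = 1/192 < 1/100.

3


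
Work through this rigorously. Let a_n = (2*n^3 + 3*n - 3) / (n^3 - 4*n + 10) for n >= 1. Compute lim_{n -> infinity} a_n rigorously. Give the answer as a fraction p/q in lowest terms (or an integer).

Divide numerator and denominator by n^3, the highest power:
numerator / n^3 = 2 + 3/n^2 - 3/n^3
denominator / n^3 = 1 - 4/n^2 + 10/n^3
As n -> infinity, all terms of the form c/n^k (k >= 1) tend to 0.
So numerator / n^3 -> 2 and denominator / n^3 -> 1.
Therefore lim a_n = 2.

2


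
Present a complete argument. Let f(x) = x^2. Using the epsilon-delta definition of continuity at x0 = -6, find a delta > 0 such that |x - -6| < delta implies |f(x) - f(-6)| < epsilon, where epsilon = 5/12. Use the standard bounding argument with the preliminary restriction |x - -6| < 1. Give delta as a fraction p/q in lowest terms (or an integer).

Factor: |x^2 - (-6)^2| = |x - -6| * |x + -6|.
Impose |x - -6| < 1 first. Then |x + -6| = |(x - -6) + 2*(-6)| <= |x - -6| + 2*|-6| < 1 + 12 = 13.
So |x^2 - (-6)^2| < delta * 13.
We need delta * 13 <= 5/12, i.e. delta <= 5/12/13 = 5/156.
Since 5/156 < 1, this is tighter than 1; take delta = 5/156.
So delta = 5/156 works.

5/156


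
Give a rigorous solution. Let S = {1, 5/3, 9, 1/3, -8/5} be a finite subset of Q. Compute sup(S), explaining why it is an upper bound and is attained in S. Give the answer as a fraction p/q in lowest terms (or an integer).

S is finite, so sup(S) = max(S).
Sorted decreasing:
9, 5/3, 1, 1/3, -8/5
The extremum is 9.
For every x in S, x <= 9. And 9 is in S, so it is attained.
Therefore sup(S) = 9.

9


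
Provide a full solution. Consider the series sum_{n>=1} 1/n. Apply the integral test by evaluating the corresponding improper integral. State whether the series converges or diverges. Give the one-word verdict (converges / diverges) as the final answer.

Let f(x) = 1/x. Then f is positive, continuous, and decreasing on [1, infinity), so the integral test applies.
Compute the improper integral int_{1}^infinity f(x) dx:
  antiderivative F(x) = log(x).
  As x -> infinity, log(x) -> infinity.
  So int = infinity - log(1) = infinity. By the integral test, the series diverges.

diverges


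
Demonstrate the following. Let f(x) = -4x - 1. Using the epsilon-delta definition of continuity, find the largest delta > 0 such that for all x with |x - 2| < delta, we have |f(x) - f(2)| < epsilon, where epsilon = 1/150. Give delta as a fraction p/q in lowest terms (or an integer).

We compute f(2) = -4*(2) - 1 = -9.
|f(x) - f(2)| = |-4x - 1 - (-9)| = |-4(x - 2)| = 4|x - 2|.
We need 4|x - 2| < 1/150, i.e. |x - 2| < 1/150 / 4 = 1/600.
So any delta <= 1/600 works. Conversely, if delta > 1/600, then x = 2 + 1/600 satisfies |x - 2| = 1/600 < delta but |f(x) - f(2)| = 4 * 1/600 = 1/150, which is not < 1/150; so no larger delta works.
Hence the largest such delta is 1/600.

1/600


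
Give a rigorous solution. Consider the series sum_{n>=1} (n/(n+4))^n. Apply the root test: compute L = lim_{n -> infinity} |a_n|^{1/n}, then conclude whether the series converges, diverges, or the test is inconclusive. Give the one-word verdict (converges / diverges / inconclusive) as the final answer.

Let a_n denote the general term. Form |a_n|^(1/n) and simplify:
|a_n|^(1/n) = n/(n + 4)
Take the limit as n -> infinity: L = 1.
Since L = 1, the root test is inconclusive. (In fact a_n = (n/(n+4))^n -> e^(-4) != 0, so the nth-term test shows divergence; but the root test itself gives no conclusion.)

inconclusive


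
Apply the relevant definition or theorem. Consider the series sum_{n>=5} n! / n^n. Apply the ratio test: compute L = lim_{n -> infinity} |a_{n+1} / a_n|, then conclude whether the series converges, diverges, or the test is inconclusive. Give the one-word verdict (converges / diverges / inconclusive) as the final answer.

Let a_n denote the general term. Form the ratio a_{n+1}/a_n and simplify:
a_{n+1}/a_n = (n/(n + 1))^n
Take the limit as n -> infinity: L = exp(-1).
Since L = exp(-1) < 1, the ratio test implies the series converges.

converges


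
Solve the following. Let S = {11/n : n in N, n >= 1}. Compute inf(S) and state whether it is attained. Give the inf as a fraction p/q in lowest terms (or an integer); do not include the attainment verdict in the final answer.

Analysis:
- Values: 11, 11/2, 11/3, 11/4, ... strictly decreasing.
- The maximum is 11 (n=1); sup = 11 (attained).
- The set is bounded below by 0; 11/n -> 0 so 0 is the greatest lower bound.
- 0 is not in the set, so inf = 0 is not attained.
Conclusion: inf(S) = 0, not attained in S.

0


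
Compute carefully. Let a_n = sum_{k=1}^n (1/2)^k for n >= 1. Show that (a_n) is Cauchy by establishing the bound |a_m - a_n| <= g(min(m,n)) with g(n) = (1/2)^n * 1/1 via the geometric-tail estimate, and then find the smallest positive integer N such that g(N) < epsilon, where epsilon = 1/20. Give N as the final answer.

For m > n >= 1: |a_m - a_n| = sum_{k=n+1}^m (1/2)^k < sum_{k=n+1}^infinity (1/2)^k = (1/2)^(n+1) / (1 - 1/2) = (1/2)^n * (1/2) * (2/1) = (1/2)^n * 1/1.
So g(n) = (1/2)^n / 1. Since g(n) -> 0, (a_n) is Cauchy.
Now solve g(N) < 1/20: (1/2)^N / 1 < 1/20 <=> 2^N > 1 / (1 * 1/20) = 20.
Check powers of 2: 2^4 = 16 <= 20, 2^5 = 32 > 20.
So the smallest such N is 5. Check: g(5) = 1/(1 * 32) = 1/32 < 1/20.

5


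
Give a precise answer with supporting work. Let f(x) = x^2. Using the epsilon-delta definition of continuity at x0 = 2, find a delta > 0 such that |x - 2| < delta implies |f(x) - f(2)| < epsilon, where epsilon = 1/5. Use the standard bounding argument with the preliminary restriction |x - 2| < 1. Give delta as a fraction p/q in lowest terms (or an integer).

Factor: |x^2 - (2)^2| = |x - 2| * |x + 2|.
Impose |x - 2| < 1 first. Then |x + 2| = |(x - 2) + 2*(2)| <= |x - 2| + 2*|2| < 1 + 4 = 5.
So |x^2 - (2)^2| < delta * 5.
We need delta * 5 <= 1/5, i.e. delta <= 1/5/5 = 1/25.
Since 1/25 < 1, this is tighter than 1; take delta = 1/25.
So delta = 1/25 works.

1/25
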